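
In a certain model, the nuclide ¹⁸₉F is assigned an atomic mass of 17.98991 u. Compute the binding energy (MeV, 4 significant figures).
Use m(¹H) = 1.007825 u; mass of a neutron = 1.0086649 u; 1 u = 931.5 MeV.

147.6 MeV

With 9 protons and 9 neutrons (A = 18):
Total constituent mass: 9 × 1.007825 + 9 × 1.0086649 = 18.1484091 u
Mass defect Δm = 18.1484091 − 17.98991 = 0.1584991 u
Converting to energy: 0.1584991 u × 931.5 MeV/u = 147.642 MeV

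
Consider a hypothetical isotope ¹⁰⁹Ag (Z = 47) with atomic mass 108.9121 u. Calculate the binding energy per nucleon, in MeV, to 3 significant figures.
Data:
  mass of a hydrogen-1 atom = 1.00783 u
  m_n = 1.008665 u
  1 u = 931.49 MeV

The nucleus contains 47 protons and 109 − 47 = 62 neutrons.
Mass of separated nucleons = 47(1.00783) + 62(1.008665) = 47.36801 + 62.537230 = 109.905240 u
Δm = 109.905240 − 108.9121 = 0.993140 u
E_B = 0.993140 × 931.49 = 925.100 MeV
Dividing by A = 109 gives 8.487 MeV per nucleon.

8.49 MeV/nucleon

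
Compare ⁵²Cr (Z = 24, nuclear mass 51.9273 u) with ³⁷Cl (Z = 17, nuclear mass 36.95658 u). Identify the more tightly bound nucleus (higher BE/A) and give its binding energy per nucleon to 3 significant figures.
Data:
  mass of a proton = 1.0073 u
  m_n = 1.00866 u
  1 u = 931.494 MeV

⁵²Cr; 8.78 MeV/nucleon

⁵²Cr: Σm = 24(1.0073) + 28(1.00866) = 52.41768 u; Δm = 0.49038 u; E_B = 456.79 MeV; E_B/A = 8.784 MeV
³⁷Cl: Σm = 17(1.0073) + 20(1.00866) = 37.29730 u; Δm = 0.34072 u; E_B = 317.38 MeV; E_B/A = 8.578 MeV
⁵²Cr has the higher binding energy per nucleon, so it is the more tightly bound nucleus.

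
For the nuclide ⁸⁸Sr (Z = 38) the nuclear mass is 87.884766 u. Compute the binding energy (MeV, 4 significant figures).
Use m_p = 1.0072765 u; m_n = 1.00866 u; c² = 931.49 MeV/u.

768.2 MeV

Mass of separated nucleons = 38(1.0072765) + 50(1.00866) = 38.2765070 + 50.43300 = 88.7095070 u
The mass defect is 88.7095070 − 87.884766 = 0.8247410 u.
E_B = 0.8247410 × 931.49 = 768.238 MeV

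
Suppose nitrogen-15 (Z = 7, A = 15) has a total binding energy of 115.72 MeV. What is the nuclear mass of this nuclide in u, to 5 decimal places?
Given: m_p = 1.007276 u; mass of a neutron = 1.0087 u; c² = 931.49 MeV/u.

Mass defect = 115.72 MeV / (931.49 MeV/u) = 0.1242311 u
Constituent mass = 7(1.007276) + 8(1.0087) = 15.120532 u
Nuclear mass = 15.120532 − 0.1242311 = 14.9963009 u ≈ 14.99630 u (to 5 decimal places)

14.99630 u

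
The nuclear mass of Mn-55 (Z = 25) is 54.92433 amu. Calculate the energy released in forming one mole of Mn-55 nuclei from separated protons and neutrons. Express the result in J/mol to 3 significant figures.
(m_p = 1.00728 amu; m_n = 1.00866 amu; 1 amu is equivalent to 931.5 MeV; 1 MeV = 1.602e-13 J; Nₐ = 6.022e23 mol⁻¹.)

The nucleus contains 25 protons and 55 − 25 = 30 neutrons.
Total constituent mass: 25 × 1.00728 + 30 × 1.00866 = 55.44180 amu
The mass defect is 55.44180 − 54.92433 = 0.51747 amu.
E_B = 0.51747 × 931.5 = 482.023 MeV
Per nucleus in joules: 482.023 MeV × 1.602e-13 J/MeV = 7.7220e-11 J
Per mole: 7.7220e-11 J × 6.022e23 mol⁻¹ = 4.6502e+13 J/mol

4.65e+13 J/mol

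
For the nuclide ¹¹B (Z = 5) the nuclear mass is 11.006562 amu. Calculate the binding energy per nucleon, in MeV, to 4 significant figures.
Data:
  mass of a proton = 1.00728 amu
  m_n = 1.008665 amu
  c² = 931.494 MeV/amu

6.929 MeV/nucleon

The nucleus contains 5 protons and 11 − 5 = 6 neutrons.
Mass of separated nucleons = 5(1.00728) + 6(1.008665) = 5.03640 + 6.051990 = 11.088390 amu
Mass defect Δm = 11.088390 − 11.006562 = 0.081828 amu
Binding energy = Δm·c² = 0.081828 × 931.494 MeV/amu = 76.2223 MeV
BE/A = 76.2223 MeV / 11 = 6.929 MeV/nucleon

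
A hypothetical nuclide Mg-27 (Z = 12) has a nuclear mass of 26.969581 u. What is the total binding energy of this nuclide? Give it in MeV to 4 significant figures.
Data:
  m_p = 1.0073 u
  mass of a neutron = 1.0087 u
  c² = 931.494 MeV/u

231.5 MeV

Σm = 12·m_p + 15·m_n = 12.0876 + 15.1305 = 27.2181 u
The mass defect is 27.2181 − 26.969581 = 0.248519 u.
E_B = 0.248519 × 931.494 = 231.494 MeV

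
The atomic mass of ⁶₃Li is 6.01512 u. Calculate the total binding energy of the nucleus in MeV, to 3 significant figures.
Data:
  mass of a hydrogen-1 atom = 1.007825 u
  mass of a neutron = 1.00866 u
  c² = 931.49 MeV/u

32.0 MeV

The nucleus contains 3 protons and 6 − 3 = 3 neutrons.
Total constituent mass: 3 × 1.007825 + 3 × 1.00866 = 6.049455 u
Mass defect Δm = 6.049455 − 6.01512 = 0.034335 u
E_B = 0.034335 × 931.49 = 31.9827 MeV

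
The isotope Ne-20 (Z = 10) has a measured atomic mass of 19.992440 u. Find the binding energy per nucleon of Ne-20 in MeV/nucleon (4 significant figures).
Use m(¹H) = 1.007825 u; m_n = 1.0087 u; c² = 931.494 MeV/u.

Σm = 10·m(¹H) + 10·m_n = 10.078250 + 10.0870 = 20.165250 u
The mass defect is 20.165250 − 19.992440 = 0.172810 u.
Binding energy = Δm·c² = 0.172810 × 931.494 MeV/u = 160.971 MeV
BE/A = 160.971 MeV / 20 = 8.049 MeV/nucleon

8.049 MeV/nucleon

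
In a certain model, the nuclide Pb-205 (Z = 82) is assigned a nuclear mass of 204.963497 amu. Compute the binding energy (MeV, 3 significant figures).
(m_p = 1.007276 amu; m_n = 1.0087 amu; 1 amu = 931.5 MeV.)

Mass of separated nucleons = 82(1.007276) + 123(1.0087) = 82.596632 + 124.0701 = 206.666732 amu
Δm = 206.666732 − 204.963497 = 1.703235 amu
Binding energy = Δm·c² = 1.703235 × 931.5 MeV/amu = 1586.56 MeV

1590 MeV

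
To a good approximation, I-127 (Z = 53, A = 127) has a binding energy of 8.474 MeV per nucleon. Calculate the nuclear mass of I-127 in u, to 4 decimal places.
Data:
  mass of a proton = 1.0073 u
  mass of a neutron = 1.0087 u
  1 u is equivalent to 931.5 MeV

Total binding energy = 127 × 8.474 = 1076.198 MeV
Mass defect = 1076.198 MeV / (931.5 MeV/u) = 1.155339 u
Constituent mass = 53(1.0073) + 74(1.0087) = 128.0307 u
Nuclear mass = 128.0307 − 1.155339 = 126.875361 u ≈ 126.8754 u (to 4 decimal places)

126.8754 u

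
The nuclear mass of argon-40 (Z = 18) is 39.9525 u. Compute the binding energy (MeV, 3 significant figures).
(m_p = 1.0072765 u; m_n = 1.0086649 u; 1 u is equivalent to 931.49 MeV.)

344 MeV

The nucleus contains 18 protons and 40 − 18 = 22 neutrons.
Total constituent mass: 18 × 1.0072765 + 22 × 1.0086649 = 40.3216048 u
The mass defect is 40.3216048 − 39.9525 = 0.3691048 u.
Converting to energy: 0.3691048 u × 931.49 MeV/u = 343.817 MeV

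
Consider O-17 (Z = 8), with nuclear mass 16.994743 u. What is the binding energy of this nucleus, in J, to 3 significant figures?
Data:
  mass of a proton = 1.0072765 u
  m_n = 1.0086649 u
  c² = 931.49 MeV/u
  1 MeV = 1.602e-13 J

2.11e-11 J

Mass of separated nucleons = 8(1.0072765) + 9(1.0086649) = 8.0582120 + 9.0779841 = 17.1361961 u
Mass defect Δm = 17.1361961 − 16.994743 = 0.1414531 u
Converting to energy: 0.1414531 u × 931.49 MeV/u = 131.762 MeV
In joules: 131.762 MeV × 1.602e-13 J/MeV = 2.1108e-11 J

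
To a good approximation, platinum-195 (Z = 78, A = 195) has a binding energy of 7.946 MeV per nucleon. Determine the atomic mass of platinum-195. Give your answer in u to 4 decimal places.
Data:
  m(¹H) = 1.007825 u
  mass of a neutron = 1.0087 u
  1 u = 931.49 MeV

194.9648 u

Total binding energy = 195 × 7.946 = 1549.470 MeV
Mass defect = 1549.470 MeV / (931.49 MeV/u) = 1.663432 u
Constituent mass = 78(1.007825) + 117(1.0087) = 196.628250 u
Atomic mass = 196.628250 − 1.663432 = 194.964818 u ≈ 194.9648 u (to 4 decimal places)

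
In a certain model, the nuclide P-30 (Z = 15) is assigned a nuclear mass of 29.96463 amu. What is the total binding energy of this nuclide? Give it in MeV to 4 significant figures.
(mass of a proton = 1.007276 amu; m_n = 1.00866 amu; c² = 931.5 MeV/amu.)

With 15 protons and 15 neutrons (A = 30):
Mass of separated nucleons = 15(1.007276) + 15(1.00866) = 15.109140 + 15.12990 = 30.239040 amu
Δm = 30.239040 − 29.96463 = 0.274410 amu
E_B = 0.274410 × 931.5 = 255.613 MeV

255.6 MeV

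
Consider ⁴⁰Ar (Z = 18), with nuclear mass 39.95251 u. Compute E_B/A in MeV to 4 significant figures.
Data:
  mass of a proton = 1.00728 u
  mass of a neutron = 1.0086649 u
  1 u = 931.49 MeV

8.597 MeV/nucleon

Z = 18, so N = A − Z = 40 − 18 = 22.
Σm = 18·m_p + 22·m_n = 18.13104 + 22.1906278 = 40.3216678 u
Δm = 40.3216678 − 39.95251 = 0.3691578 u
Binding energy = Δm·c² = 0.3691578 × 931.49 MeV/u = 343.867 MeV
Dividing by A = 40 gives 8.597 MeV per nucleon.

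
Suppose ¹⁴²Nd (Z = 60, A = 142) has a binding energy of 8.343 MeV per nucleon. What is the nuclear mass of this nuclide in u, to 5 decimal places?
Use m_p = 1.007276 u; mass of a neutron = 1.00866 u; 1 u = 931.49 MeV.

141.87484 u

Total binding energy = 142 × 8.343 = 1184.706 MeV
Mass defect = 1184.706 MeV / (931.49 MeV/u) = 1.2718397 u
Constituent mass = 60(1.007276) + 82(1.00866) = 143.146680 u
Nuclear mass = 143.146680 − 1.2718397 = 141.8748403 u ≈ 141.87484 u (to 5 decimal places)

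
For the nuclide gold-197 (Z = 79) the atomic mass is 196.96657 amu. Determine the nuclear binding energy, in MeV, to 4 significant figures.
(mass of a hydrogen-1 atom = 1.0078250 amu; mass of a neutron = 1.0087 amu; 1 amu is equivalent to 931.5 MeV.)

The nucleus contains 79 protons and 197 − 79 = 118 neutrons.
Total constituent mass: 79 × 1.0078250 + 118 × 1.0087 = 198.6447750 amu
Δm = 198.6447750 − 196.96657 = 1.6782050 amu
E_B = 1.6782050 × 931.5 = 1563.25 MeV

1563 MeV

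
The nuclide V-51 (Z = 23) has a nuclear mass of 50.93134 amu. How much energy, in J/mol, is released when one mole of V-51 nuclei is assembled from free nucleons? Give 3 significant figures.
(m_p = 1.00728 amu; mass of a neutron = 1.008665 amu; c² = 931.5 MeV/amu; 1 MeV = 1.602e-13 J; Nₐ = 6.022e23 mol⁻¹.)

Mass of separated nucleons = 23(1.00728) + 28(1.008665) = 23.16744 + 28.242620 = 51.410060 amu
Δm = 51.410060 − 50.93134 = 0.478720 amu
E_B = 0.478720 × 931.5 = 445.928 MeV
Per nucleus in joules: 445.928 MeV × 1.602e-13 J/MeV = 7.1438e-11 J
Per mole: 7.1438e-11 J × 6.022e23 mol⁻¹ = 4.3020e+13 J/mol

4.30e+13 J/mol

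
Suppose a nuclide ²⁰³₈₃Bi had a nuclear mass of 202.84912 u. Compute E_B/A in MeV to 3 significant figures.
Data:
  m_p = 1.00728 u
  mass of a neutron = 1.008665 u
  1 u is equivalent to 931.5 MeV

8.24 MeV/nucleon

The nucleus contains 83 protons and 203 − 83 = 120 neutrons.
Σm = 83·m_p + 120·m_n = 83.60424 + 121.039800 = 204.644040 u
Δm = 204.644040 − 202.84912 = 1.794920 u
Converting to energy: 1.794920 u × 931.5 MeV/u = 1671.97 MeV
Dividing by A = 203 gives 8.236 MeV per nucleon.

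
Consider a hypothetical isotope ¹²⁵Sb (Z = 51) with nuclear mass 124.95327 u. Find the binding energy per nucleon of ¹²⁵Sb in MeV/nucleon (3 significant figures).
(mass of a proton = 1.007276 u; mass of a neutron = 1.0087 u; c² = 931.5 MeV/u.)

Mass of separated nucleons = 51(1.007276) + 74(1.0087) = 51.371076 + 74.6438 = 126.014876 u
The mass defect is 126.014876 − 124.95327 = 1.061606 u.
Binding energy = Δm·c² = 1.061606 × 931.5 MeV/u = 988.886 MeV
BE/A = 988.886 MeV / 125 = 7.911 MeV/nucleon

7.91 MeV/nucleon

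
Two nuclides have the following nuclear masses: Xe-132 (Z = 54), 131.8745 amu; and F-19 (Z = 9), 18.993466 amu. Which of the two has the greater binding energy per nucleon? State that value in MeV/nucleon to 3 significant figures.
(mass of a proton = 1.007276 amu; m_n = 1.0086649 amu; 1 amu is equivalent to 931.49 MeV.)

Xe-132; 8.43 MeV/nucleon

Xe-132: Σm = 54(1.007276) + 78(1.0086649) = 133.0687662 amu; Δm = 1.1942662 amu; E_B = 1112.45 MeV; E_B/A = 8.428 MeV
F-19: Σm = 9(1.007276) + 10(1.0086649) = 19.1521330 amu; Δm = 0.1586670 amu; E_B = 147.80 MeV; E_B/A = 7.779 MeV
Xe-132 has the higher binding energy per nucleon, so it is the more tightly bound nucleus.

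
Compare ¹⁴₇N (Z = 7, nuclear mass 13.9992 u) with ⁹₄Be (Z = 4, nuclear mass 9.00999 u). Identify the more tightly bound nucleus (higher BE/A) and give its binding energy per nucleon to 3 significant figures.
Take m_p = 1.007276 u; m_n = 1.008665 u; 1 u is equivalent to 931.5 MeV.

¹⁴₇N: Σm = 7(1.007276) + 7(1.008665) = 14.111587 u; Δm = 0.112387 u; E_B = 104.69 MeV; E_B/A = 7.478 MeV
⁹₄Be: Σm = 4(1.007276) + 5(1.008665) = 9.072429 u; Δm = 0.062439 u; E_B = 58.162 MeV; E_B/A = 6.462 MeV
¹⁴₇N has the higher binding energy per nucleon, so it is the more tightly bound nucleus.

¹⁴₇N; 7.48 MeV/nucleon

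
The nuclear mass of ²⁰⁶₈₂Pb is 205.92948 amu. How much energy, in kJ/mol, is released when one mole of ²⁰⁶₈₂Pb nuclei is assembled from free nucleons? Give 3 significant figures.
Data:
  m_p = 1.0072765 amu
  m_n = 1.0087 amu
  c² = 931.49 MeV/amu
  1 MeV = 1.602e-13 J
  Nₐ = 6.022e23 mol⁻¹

Total constituent mass: 82 × 1.0072765 + 124 × 1.0087 = 207.6754730 amu
The mass defect is 207.6754730 − 205.92948 = 1.7459930 amu.
E_B = 1.7459930 × 931.49 = 1626.38 MeV
Per nucleus in joules: 1626.38 MeV × 1.602e-13 J/MeV = 2.6055e-10 J
Per mole: 2.6055e-10 J × 6.022e23 mol⁻¹ = 1.5690e+14 J/mol

1.57e+11 kJ/mol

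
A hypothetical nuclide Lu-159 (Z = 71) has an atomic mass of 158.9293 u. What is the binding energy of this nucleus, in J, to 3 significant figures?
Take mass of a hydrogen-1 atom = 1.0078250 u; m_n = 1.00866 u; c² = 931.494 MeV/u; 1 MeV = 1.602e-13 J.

2.07e-10 J

Z = 71, so N = A − Z = 159 − 71 = 88.
Σm = 71·m(¹H) + 88·m_n = 71.5555750 + 88.76208 = 160.3176550 u
Mass defect Δm = 160.3176550 − 158.9293 = 1.3883550 u
E_B = 1.3883550 × 931.494 = 1293.24 MeV
In joules: 1293.24 MeV × 1.602e-13 J/MeV = 2.0718e-10 J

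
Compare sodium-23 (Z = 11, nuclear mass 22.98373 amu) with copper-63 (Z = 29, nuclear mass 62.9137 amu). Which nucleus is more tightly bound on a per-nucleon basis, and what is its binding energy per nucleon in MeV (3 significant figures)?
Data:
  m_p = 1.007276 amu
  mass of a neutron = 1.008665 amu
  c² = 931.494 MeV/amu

copper-63; 8.75 MeV/nucleon

sodium-23: Σm = 11(1.007276) + 12(1.008665) = 23.184016 amu; Δm = 0.200286 amu; E_B = 186.57 MeV; E_B/A = 8.112 MeV
copper-63: Σm = 29(1.007276) + 34(1.008665) = 63.505614 amu; Δm = 0.591914 amu; E_B = 551.36 MeV; E_B/A = 8.752 MeV
copper-63 has the higher binding energy per nucleon, so it is the more tightly bound nucleus.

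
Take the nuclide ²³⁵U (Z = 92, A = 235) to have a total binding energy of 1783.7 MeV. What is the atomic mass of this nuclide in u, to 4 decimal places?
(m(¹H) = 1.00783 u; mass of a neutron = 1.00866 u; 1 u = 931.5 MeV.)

235.0439 u

Mass defect = 1783.7 MeV / (931.5 MeV/u) = 1.914868 u
Constituent mass = 92(1.00783) + 143(1.00866) = 236.95874 u
Atomic mass = 236.95874 − 1.914868 = 235.043872 u ≈ 235.0439 u (to 4 decimal places)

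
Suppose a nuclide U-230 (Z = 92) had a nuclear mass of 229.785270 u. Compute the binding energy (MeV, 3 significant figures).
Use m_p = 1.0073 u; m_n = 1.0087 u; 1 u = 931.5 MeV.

Total constituent mass: 92 × 1.0073 + 138 × 1.0087 = 231.8722 u
The mass defect is 231.8722 − 229.785270 = 2.086930 u.
Binding energy = Δm·c² = 2.086930 × 931.5 MeV/u = 1943.98 MeV

1940 MeV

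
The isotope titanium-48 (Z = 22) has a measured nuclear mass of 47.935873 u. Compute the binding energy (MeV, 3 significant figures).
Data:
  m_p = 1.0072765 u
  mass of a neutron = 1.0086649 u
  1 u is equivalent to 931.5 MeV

419 MeV

Mass of separated nucleons = 22(1.0072765) + 26(1.0086649) = 22.1600830 + 26.2252874 = 48.3853704 u
Δm = 48.3853704 − 47.935873 = 0.4494974 u
Binding energy = Δm·c² = 0.4494974 × 931.5 MeV/u = 418.707 MeV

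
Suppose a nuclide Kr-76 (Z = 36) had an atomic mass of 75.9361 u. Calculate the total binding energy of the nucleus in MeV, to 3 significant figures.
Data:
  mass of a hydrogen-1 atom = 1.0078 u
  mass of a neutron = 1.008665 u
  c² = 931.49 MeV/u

With 36 protons and 40 neutrons (A = 76):
Total constituent mass: 36 × 1.0078 + 40 × 1.008665 = 76.627400 u
Mass defect Δm = 76.627400 − 75.9361 = 0.691300 u
E_B = 0.691300 × 931.49 = 643.939 MeV

644 MeV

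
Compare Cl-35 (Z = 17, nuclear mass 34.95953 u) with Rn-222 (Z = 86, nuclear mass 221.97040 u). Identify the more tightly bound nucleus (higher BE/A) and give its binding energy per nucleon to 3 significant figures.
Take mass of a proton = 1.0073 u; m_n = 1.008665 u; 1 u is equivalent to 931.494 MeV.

Cl-35: Σm = 17(1.0073) + 18(1.008665) = 35.280070 u; Δm = 0.320540 u; E_B = 298.58 MeV; E_B/A = 8.531 MeV
Rn-222: Σm = 86(1.0073) + 136(1.008665) = 223.806240 u; Δm = 1.835840 u; E_B = 1710.1 MeV; E_B/A = 7.703 MeV
Cl-35 has the higher binding energy per nucleon, so it is the more tightly bound nucleus.

Cl-35; 8.53 MeV/nucleon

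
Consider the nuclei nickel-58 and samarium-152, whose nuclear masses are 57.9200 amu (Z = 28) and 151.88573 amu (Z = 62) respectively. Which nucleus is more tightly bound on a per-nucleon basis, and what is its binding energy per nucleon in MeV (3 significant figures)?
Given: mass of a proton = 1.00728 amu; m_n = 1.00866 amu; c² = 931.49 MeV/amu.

nickel-58; 8.73 MeV/nucleon

nickel-58: Σm = 28(1.00728) + 30(1.00866) = 58.46364 amu; Δm = 0.54364 amu; E_B = 506.40 MeV; E_B/A = 8.731 MeV
samarium-152: Σm = 62(1.00728) + 90(1.00866) = 153.23076 amu; Δm = 1.34503 amu; E_B = 1252.9 MeV; E_B/A = 8.243 MeV
nickel-58 has the higher binding energy per nucleon, so it is the more tightly bound nucleus.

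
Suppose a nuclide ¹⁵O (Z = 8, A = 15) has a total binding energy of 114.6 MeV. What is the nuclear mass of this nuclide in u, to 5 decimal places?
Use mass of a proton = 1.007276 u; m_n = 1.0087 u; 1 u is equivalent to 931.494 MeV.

14.99608 u

Mass defect = 114.6 MeV / (931.494 MeV/u) = 0.1230282 u
Constituent mass = 8(1.007276) + 7(1.0087) = 15.119108 u
Nuclear mass = 15.119108 − 0.1230282 = 14.9960798 u ≈ 14.99608 u (to 5 decimal places)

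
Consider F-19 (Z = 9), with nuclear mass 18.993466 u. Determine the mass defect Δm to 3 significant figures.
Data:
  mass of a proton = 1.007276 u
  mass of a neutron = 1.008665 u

0.159 u

Mass of separated nucleons = 9(1.007276) + 10(1.008665) = 9.065484 + 10.086650 = 19.152134 u
Δm = 19.152134 − 18.993466 = 0.158668 u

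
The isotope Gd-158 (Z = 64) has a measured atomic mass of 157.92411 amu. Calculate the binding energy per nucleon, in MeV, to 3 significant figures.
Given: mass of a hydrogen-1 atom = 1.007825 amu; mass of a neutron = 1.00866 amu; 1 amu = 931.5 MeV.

8.20 MeV/nucleon

Σm = 64·m(¹H) + 94·m_n = 64.500800 + 94.81404 = 159.314840 amu
Mass defect Δm = 159.314840 − 157.92411 = 1.390730 amu
Binding energy = Δm·c² = 1.390730 × 931.5 MeV/amu = 1295.46 MeV
Per nucleon: 1295.46 / 158 = 8.199 MeV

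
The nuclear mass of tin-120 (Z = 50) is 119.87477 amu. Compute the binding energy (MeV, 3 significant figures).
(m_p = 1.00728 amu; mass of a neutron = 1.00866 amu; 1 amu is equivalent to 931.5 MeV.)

The nucleus contains 50 protons and 120 − 50 = 70 neutrons.
Total constituent mass: 50 × 1.00728 + 70 × 1.00866 = 120.97020 amu
Δm = 120.97020 − 119.87477 = 1.09543 amu
E_B = 1.09543 × 931.5 = 1020.39 MeV

1020 MeV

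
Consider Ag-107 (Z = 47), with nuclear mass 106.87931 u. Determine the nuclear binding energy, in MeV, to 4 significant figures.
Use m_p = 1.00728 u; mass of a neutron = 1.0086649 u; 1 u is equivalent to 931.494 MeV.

Z = 47, so N = A − Z = 107 − 47 = 60.
Total constituent mass: 47 × 1.00728 + 60 × 1.0086649 = 107.8620540 u
Δm = 107.8620540 − 106.87931 = 0.9827440 u
Binding energy = Δm·c² = 0.9827440 × 931.494 MeV/u = 915.420 MeV

915.4 MeV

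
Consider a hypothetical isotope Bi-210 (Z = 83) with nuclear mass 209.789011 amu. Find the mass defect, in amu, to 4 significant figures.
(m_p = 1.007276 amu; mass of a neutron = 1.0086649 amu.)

1.915 amu

With 83 protons and 127 neutrons (A = 210):
Σm = 83·m_p + 127·m_n = 83.603908 + 128.1004423 = 211.7043503 amu
Δm = 211.7043503 − 209.789011 = 1.9153393 amu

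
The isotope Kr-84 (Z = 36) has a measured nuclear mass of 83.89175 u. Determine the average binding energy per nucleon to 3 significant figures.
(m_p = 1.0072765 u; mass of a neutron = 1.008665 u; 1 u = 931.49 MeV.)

8.72 MeV/nucleon

The nucleus contains 36 protons and 84 − 36 = 48 neutrons.
Total constituent mass: 36 × 1.0072765 + 48 × 1.008665 = 84.6778740 u
The mass defect is 84.6778740 − 83.89175 = 0.7861240 u.
E_B = 0.7861240 × 931.49 = 732.267 MeV
BE/A = 732.267 MeV / 84 = 8.717 MeV/nucleon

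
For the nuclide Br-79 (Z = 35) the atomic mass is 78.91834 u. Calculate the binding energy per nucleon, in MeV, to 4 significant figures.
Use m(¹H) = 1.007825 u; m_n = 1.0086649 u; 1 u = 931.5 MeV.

8.688 MeV/nucleon

Σm = 35·m(¹H) + 44·m_n = 35.273875 + 44.3812556 = 79.6551306 u
Mass defect Δm = 79.6551306 − 78.91834 = 0.7367906 u
Binding energy = Δm·c² = 0.7367906 × 931.5 MeV/u = 686.320 MeV
Per nucleon: 686.320 / 79 = 8.688 MeV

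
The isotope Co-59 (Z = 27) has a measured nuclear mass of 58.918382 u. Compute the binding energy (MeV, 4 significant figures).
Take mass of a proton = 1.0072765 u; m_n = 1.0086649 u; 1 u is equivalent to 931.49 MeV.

Z = 27, so N = A − Z = 59 − 27 = 32.
Σm = 27·m_p + 32·m_n = 27.1964655 + 32.2772768 = 59.4737423 u
The mass defect is 59.4737423 − 58.918382 = 0.5553603 u.
Converting to energy: 0.5553603 u × 931.49 MeV/u = 517.313 MeV

517.3 MeV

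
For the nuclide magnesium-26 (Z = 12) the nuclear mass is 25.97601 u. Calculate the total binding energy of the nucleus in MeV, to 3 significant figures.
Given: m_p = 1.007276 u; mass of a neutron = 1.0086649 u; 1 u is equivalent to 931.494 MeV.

Z = 12, so N = A − Z = 26 − 12 = 14.
Mass of separated nucleons = 12(1.007276) + 14(1.0086649) = 12.087312 + 14.1213086 = 26.2086206 u
Mass defect Δm = 26.2086206 − 25.97601 = 0.2326106 u
E_B = 0.2326106 × 931.494 = 216.675 MeV

217 MeV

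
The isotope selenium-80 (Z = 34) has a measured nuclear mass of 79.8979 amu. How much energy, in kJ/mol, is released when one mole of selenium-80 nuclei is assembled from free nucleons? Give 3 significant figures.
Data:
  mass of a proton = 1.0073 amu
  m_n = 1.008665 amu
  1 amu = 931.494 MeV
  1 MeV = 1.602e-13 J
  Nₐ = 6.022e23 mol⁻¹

6.73e+10 kJ/mol

Σm = 34·m_p + 46·m_n = 34.2482 + 46.398590 = 80.646790 amu
The mass defect is 80.646790 − 79.8979 = 0.748890 amu.
Converting to energy: 0.748890 amu × 931.494 MeV/amu = 697.587 MeV
Per nucleus in joules: 697.587 MeV × 1.602e-13 J/MeV = 1.1175e-10 J
Per mole: 1.1175e-10 J × 6.022e23 mol⁻¹ = 6.7296e+13 J/mol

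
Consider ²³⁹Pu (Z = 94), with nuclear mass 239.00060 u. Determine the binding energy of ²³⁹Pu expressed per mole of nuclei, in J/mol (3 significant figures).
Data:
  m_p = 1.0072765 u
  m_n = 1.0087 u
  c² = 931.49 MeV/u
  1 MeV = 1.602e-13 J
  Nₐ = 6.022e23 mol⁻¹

Z = 94, so N = A − Z = 239 − 94 = 145.
Total constituent mass: 94 × 1.0072765 + 145 × 1.0087 = 240.9454910 u
Δm = 240.9454910 − 239.00060 = 1.9448910 u
Converting to energy: 1.9448910 u × 931.49 MeV/u = 1811.65 MeV
Per nucleus in joules: 1811.65 MeV × 1.602e-13 J/MeV = 2.9023e-10 J
Per mole: 2.9023e-10 J × 6.022e23 mol⁻¹ = 1.7478e+14 J/mol

1.75e+14 J/mol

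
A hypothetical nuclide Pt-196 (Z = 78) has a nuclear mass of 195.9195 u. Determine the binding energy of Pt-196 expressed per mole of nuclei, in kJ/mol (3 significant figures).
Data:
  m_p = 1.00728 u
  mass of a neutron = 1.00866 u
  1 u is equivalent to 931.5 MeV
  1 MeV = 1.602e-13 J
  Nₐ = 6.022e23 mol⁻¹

Z = 78, so N = A − Z = 196 − 78 = 118.
Σm = 78·m_p + 118·m_n = 78.56784 + 119.02188 = 197.58972 u
Mass defect Δm = 197.58972 − 195.9195 = 1.67022 u
E_B = 1.67022 × 931.5 = 1555.81 MeV
Per nucleus in joules: 1555.81 MeV × 1.602e-13 J/MeV = 2.4924e-10 J
Per mole: 2.4924e-10 J × 6.022e23 mol⁻¹ = 1.5009e+14 J/mol

1.50e+11 kJ/mol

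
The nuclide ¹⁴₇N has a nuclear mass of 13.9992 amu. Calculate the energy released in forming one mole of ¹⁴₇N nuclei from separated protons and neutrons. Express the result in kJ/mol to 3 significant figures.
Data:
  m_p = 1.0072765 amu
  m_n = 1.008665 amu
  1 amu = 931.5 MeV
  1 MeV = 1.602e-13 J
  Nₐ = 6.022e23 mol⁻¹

Total constituent mass: 7 × 1.0072765 + 7 × 1.008665 = 14.1115905 amu
Δm = 14.1115905 − 13.9992 = 0.1123905 amu
E_B = 0.1123905 × 931.5 = 104.692 MeV
Per nucleus in joules: 104.692 MeV × 1.602e-13 J/MeV = 1.6772e-11 J
Per mole: 1.6772e-11 J × 6.022e23 mol⁻¹ = 1.0100e+13 J/mol

1.01e+10 kJ/mol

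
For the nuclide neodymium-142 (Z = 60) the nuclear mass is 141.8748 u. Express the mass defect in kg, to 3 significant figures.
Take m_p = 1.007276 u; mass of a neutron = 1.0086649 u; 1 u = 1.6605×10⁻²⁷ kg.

Z = 60, so N = A − Z = 142 − 60 = 82.
Σm = 60·m_p + 82·m_n = 60.436560 + 82.7105218 = 143.1470818 u
Mass defect Δm = 143.1470818 − 141.8748 = 1.2722818 u
In SI units: 1.2722818 u × 1.6605×10⁻²⁷ kg/u = 2.1126e-27 kg

2.11e-27 kg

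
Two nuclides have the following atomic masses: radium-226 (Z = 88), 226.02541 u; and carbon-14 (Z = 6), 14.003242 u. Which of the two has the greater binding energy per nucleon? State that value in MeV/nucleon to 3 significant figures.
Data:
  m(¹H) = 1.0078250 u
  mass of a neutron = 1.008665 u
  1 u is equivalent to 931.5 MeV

radium-226: Σm = 88(1.0078250) + 138(1.008665) = 227.8843700 u; Δm = 1.8589600 u; E_B = 1731.6 MeV; E_B/A = 7.662 MeV
carbon-14: Σm = 6(1.0078250) + 8(1.008665) = 14.1162700 u; Δm = 0.1130280 u; E_B = 105.286 MeV; E_B/A = 7.520 MeV
radium-226 has the higher binding energy per nucleon, so it is the more tightly bound nucleus.

radium-226; 7.66 MeV/nucleon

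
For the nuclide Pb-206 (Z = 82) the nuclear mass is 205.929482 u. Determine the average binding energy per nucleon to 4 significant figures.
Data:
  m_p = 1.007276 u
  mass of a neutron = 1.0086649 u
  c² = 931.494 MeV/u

7.875 MeV/nucleon

The nucleus contains 82 protons and 206 − 82 = 124 neutrons.
Σm = 82·m_p + 124·m_n = 82.596632 + 125.0744476 = 207.6710796 u
Mass defect Δm = 207.6710796 − 205.929482 = 1.7415976 u
E_B = 1.7415976 × 931.494 = 1622.29 MeV
Per nucleon: 1622.29 / 206 = 7.875 MeV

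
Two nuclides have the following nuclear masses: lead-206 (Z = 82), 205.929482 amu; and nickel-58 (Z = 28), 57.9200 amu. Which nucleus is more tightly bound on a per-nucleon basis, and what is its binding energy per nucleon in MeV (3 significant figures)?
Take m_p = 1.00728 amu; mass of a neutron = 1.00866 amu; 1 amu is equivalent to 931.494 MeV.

lead-206: Σm = 82(1.00728) + 124(1.00866) = 207.67080 amu; Δm = 1.741318 amu; E_B = 1622.0 MeV; E_B/A = 7.874 MeV
nickel-58: Σm = 28(1.00728) + 30(1.00866) = 58.46364 amu; Δm = 0.54364 amu; E_B = 506.40 MeV; E_B/A = 8.731 MeV
nickel-58 has the higher binding energy per nucleon, so it is the more tightly bound nucleus.

nickel-58; 8.73 MeV/nucleon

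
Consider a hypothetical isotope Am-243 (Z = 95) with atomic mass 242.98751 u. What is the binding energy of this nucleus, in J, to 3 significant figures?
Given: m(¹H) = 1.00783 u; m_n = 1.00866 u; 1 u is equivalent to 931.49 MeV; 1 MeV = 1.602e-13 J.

Z = 95, so N = A − Z = 243 − 95 = 148.
Mass of separated nucleons = 95(1.00783) + 148(1.00866) = 95.74385 + 149.28168 = 245.02553 u
Mass defect Δm = 245.02553 − 242.98751 = 2.03802 u
Binding energy = Δm·c² = 2.03802 × 931.49 MeV/u = 1898.40 MeV
In joules: 1898.40 MeV × 1.602e-13 J/MeV = 3.0412e-10 J

3.04e-10 J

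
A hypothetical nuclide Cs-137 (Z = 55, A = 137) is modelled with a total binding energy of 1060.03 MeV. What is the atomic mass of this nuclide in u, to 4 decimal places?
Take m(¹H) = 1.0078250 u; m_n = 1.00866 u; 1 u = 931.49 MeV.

137.0025 u

Mass defect = 1060.03 MeV / (931.49 MeV/u) = 1.137994 u
Constituent mass = 55(1.0078250) + 82(1.00866) = 138.1404950 u
Atomic mass = 138.1404950 − 1.137994 = 137.0025010 u ≈ 137.0025 u (to 4 decimal places)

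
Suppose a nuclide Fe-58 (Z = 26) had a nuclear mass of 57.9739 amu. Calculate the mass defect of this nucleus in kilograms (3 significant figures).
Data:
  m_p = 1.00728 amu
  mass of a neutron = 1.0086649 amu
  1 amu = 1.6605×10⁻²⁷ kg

8.18e-28 kg

Mass of separated nucleons = 26(1.00728) + 32(1.0086649) = 26.18928 + 32.2772768 = 58.4665568 amu
Mass defect Δm = 58.4665568 − 57.9739 = 0.4926568 amu
In SI units: 0.4926568 amu × 1.6605×10⁻²⁷ kg/amu = 8.1806e-28 kg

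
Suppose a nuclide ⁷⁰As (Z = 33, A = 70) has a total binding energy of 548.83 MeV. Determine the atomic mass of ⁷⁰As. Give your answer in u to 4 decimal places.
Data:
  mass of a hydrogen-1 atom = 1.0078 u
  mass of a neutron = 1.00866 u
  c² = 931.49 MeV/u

Mass defect = 548.83 MeV / (931.49 MeV/u) = 0.589196 u
Constituent mass = 33(1.0078) + 37(1.00866) = 70.57782 u
Atomic mass = 70.57782 − 0.589196 = 69.988624 u ≈ 69.9886 u (to 4 decimal places)

69.9886 u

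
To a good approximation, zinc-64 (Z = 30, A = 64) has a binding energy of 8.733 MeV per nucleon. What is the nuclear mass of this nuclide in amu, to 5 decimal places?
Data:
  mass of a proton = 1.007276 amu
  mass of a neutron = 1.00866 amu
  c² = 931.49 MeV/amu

Total binding energy = 64 × 8.733 = 558.912 MeV
Mass defect = 558.912 MeV / (931.49 MeV/amu) = 0.6000193 amu
Constituent mass = 30(1.007276) + 34(1.00866) = 64.512720 amu
Nuclear mass = 64.512720 − 0.6000193 = 63.9127007 amu ≈ 63.91270 amu (to 5 decimal places)

63.91270 amu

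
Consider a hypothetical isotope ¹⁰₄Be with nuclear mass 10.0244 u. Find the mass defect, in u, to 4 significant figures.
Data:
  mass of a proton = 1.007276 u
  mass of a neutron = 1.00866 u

With 4 protons and 6 neutrons (A = 10):
Mass of separated nucleons = 4(1.007276) + 6(1.00866) = 4.029104 + 6.05196 = 10.081064 u
Mass defect Δm = 10.081064 − 10.0244 = 0.056664 u

0.05666 u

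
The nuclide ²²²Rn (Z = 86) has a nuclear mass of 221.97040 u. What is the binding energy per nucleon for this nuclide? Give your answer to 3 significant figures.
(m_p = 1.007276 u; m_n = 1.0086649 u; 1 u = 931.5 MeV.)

Total constituent mass: 86 × 1.007276 + 136 × 1.0086649 = 223.8041624 u
Δm = 223.8041624 − 221.97040 = 1.8337624 u
Binding energy = Δm·c² = 1.8337624 × 931.5 MeV/u = 1708.15 MeV
BE/A = 1708.15 MeV / 222 = 7.694 MeV/nucleon

7.69 MeV/nucleon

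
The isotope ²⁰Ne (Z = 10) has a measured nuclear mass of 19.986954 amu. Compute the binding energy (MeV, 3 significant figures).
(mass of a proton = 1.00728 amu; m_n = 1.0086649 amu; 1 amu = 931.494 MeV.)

161 MeV

With 10 protons and 10 neutrons (A = 20):
Σm = 10·m_p + 10·m_n = 10.07280 + 10.0866490 = 20.1594490 amu
Mass defect Δm = 20.1594490 − 19.986954 = 0.1724950 amu
E_B = 0.1724950 × 931.494 = 160.678 MeV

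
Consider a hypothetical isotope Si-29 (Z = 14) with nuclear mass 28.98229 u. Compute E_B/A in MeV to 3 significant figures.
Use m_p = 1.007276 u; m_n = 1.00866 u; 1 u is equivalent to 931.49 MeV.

Total constituent mass: 14 × 1.007276 + 15 × 1.00866 = 29.231764 u
The mass defect is 29.231764 − 28.98229 = 0.249474 u.
Binding energy = Δm·c² = 0.249474 × 931.49 MeV/u = 232.383 MeV
BE/A = 232.383 MeV / 29 = 8.013 MeV/nucleon

8.01 MeV/nucleon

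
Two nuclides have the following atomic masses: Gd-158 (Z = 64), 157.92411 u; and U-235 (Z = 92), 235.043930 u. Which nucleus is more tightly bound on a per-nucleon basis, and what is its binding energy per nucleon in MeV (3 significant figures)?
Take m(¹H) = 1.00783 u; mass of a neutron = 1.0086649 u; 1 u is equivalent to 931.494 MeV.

Gd-158: Σm = 64(1.00783) + 94(1.0086649) = 159.3156206 u; Δm = 1.3915106 u; E_B = 1296.2 MeV; E_B/A = 8.204 MeV
U-235: Σm = 92(1.00783) + 143(1.0086649) = 236.9594407 u; Δm = 1.9155107 u; E_B = 1784.3 MeV; E_B/A = 7.593 MeV
Gd-158 has the higher binding energy per nucleon, so it is the more tightly bound nucleus.

Gd-158; 8.20 MeV/nucleon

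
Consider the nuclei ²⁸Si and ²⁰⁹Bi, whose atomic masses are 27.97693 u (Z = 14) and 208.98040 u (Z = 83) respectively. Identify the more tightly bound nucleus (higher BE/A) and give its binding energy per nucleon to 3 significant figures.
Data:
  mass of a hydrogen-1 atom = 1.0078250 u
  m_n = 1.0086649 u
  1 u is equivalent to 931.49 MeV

²⁸Si; 8.45 MeV/nucleon

²⁸Si: Σm = 14(1.0078250) + 14(1.0086649) = 28.2308586 u; Δm = 0.2539286 u; E_B = 236.53 MeV; E_B/A = 8.448 MeV
²⁰⁹Bi: Σm = 83(1.0078250) + 126(1.0086649) = 210.7412524 u; Δm = 1.7608524 u; E_B = 1640.2 MeV; E_B/A = 7.848 MeV
²⁸Si has the higher binding energy per nucleon, so it is the more tightly bound nucleus.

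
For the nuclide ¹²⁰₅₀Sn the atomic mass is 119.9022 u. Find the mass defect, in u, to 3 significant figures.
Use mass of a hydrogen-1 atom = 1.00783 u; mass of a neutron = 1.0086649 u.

1.10 u

With 50 protons and 70 neutrons (A = 120):
Total constituent mass: 50 × 1.00783 + 70 × 1.0086649 = 120.9980430 u
The mass defect is 120.9980430 − 119.9022 = 1.0958430 u.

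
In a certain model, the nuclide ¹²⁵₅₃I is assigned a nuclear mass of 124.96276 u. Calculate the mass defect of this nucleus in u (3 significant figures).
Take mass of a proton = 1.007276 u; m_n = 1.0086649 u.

1.05 u

Mass of separated nucleons = 53(1.007276) + 72(1.0086649) = 53.385628 + 72.6238728 = 126.0095008 u
Mass defect Δm = 126.0095008 − 124.96276 = 1.0467408 u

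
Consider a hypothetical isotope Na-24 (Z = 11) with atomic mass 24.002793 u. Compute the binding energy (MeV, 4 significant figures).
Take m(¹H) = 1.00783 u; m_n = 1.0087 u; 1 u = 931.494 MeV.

The nucleus contains 11 protons and 24 − 11 = 13 neutrons.
Total constituent mass: 11 × 1.00783 + 13 × 1.0087 = 24.19923 u
The mass defect is 24.19923 − 24.002793 = 0.196437 u.
Binding energy = Δm·c² = 0.196437 × 931.494 MeV/u = 182.980 MeV

183.0 MeV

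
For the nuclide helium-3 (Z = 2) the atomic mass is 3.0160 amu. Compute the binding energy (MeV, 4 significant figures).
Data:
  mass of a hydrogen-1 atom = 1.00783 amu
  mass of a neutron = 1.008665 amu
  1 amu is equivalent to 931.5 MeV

7.755 MeV

The nucleus contains 2 protons and 3 − 2 = 1 neutrons.
Mass of separated nucleons = 2(1.00783) + 1(1.008665) = 2.01566 + 1.008665 = 3.024325 amu
Δm = 3.024325 − 3.0160 = 0.008325 amu
Converting to energy: 0.008325 amu × 931.5 MeV/amu = 7.75474 MeV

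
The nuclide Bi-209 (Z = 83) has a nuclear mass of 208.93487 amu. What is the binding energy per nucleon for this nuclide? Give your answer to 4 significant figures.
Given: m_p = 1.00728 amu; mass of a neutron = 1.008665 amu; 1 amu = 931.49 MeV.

Mass of separated nucleons = 83(1.00728) + 126(1.008665) = 83.60424 + 127.091790 = 210.696030 amu
Δm = 210.696030 − 208.93487 = 1.761160 amu
E_B = 1.761160 × 931.49 = 1640.50 MeV
Per nucleon: 1640.50 / 209 = 7.849 MeV

7.849 MeV/nucleon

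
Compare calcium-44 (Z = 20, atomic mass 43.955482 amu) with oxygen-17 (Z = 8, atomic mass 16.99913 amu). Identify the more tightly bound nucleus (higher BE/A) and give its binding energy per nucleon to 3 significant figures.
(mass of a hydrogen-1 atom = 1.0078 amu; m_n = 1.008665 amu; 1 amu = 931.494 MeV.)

calcium-44; 8.65 MeV/nucleon

calcium-44: Σm = 20(1.0078) + 24(1.008665) = 44.363960 amu; Δm = 0.408478 amu; E_B = 380.49 MeV; E_B/A = 8.648 MeV
oxygen-17: Σm = 8(1.0078) + 9(1.008665) = 17.140385 amu; Δm = 0.141255 amu; E_B = 131.58 MeV; E_B/A = 7.740 MeV
calcium-44 has the higher binding energy per nucleon, so it is the more tightly bound nucleus.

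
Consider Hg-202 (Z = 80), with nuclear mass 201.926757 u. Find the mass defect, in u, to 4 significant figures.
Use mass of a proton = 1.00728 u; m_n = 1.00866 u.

1.712 u

Total constituent mass: 80 × 1.00728 + 122 × 1.00866 = 203.63892 u
Mass defect Δm = 203.63892 − 201.926757 = 1.712163 u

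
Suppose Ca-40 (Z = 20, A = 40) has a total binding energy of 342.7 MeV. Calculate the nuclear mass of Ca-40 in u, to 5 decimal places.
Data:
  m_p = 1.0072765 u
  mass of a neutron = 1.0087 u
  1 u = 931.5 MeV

Mass defect = 342.7 MeV / (931.5 MeV/u) = 0.3679012 u
Constituent mass = 20(1.0072765) + 20(1.0087) = 40.3195300 u
Nuclear mass = 40.3195300 − 0.3679012 = 39.9516288 u ≈ 39.95163 u (to 5 decimal places)

39.95163 u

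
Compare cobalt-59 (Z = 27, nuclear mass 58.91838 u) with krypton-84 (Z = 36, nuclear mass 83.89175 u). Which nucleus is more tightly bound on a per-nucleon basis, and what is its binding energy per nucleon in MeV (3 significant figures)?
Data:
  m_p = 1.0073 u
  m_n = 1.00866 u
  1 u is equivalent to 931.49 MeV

cobalt-59: Σm = 27(1.0073) + 32(1.00866) = 59.47422 u; Δm = 0.55584 u; E_B = 517.76 MeV; E_B/A = 8.776 MeV
krypton-84: Σm = 36(1.0073) + 48(1.00866) = 84.67848 u; Δm = 0.78673 u; E_B = 732.83 MeV; E_B/A = 8.724 MeV
cobalt-59 has the higher binding energy per nucleon, so it is the more tightly bound nucleus.

cobalt-59; 8.78 MeV/nucleon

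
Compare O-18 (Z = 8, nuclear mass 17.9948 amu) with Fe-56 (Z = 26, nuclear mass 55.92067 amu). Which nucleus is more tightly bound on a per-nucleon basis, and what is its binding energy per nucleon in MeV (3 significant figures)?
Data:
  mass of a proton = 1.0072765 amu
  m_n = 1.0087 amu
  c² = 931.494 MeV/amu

O-18: Σm = 8(1.0072765) + 10(1.0087) = 18.1452120 amu; Δm = 0.1504120 amu; E_B = 140.11 MeV; E_B/A = 7.784 MeV
Fe-56: Σm = 26(1.0072765) + 30(1.0087) = 56.4501890 amu; Δm = 0.5295190 amu; E_B = 493.24 MeV; E_B/A = 8.808 MeV
Fe-56 has the higher binding energy per nucleon, so it is the more tightly bound nucleus.

Fe-56; 8.81 MeV/nucleon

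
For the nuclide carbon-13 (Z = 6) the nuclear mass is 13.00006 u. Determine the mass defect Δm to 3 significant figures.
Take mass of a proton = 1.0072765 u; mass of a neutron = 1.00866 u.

0.104 u

The nucleus contains 6 protons and 13 − 6 = 7 neutrons.
Mass of separated nucleons = 6(1.0072765) + 7(1.00866) = 6.0436590 + 7.06062 = 13.1042790 u
Δm = 13.1042790 − 13.00006 = 0.1042190 u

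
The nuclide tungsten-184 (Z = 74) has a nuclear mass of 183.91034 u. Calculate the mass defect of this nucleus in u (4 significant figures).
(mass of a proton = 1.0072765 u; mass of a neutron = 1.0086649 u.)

Mass of separated nucleons = 74(1.0072765) + 110(1.0086649) = 74.5384610 + 110.9531390 = 185.4916000 u
Mass defect Δm = 185.4916000 − 183.91034 = 1.5812600 u

1.581 u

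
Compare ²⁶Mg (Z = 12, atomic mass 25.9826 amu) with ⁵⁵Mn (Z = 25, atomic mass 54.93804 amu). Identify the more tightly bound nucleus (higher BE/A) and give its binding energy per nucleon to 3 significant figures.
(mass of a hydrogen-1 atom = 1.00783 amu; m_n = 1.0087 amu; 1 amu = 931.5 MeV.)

⁵⁵Mn; 8.79 MeV/nucleon

²⁶Mg: Σm = 12(1.00783) + 14(1.0087) = 26.21576 amu; Δm = 0.23316 amu; E_B = 217.19 MeV; E_B/A = 8.353 MeV
⁵⁵Mn: Σm = 25(1.00783) + 30(1.0087) = 55.45675 amu; Δm = 0.51871 amu; E_B = 483.18 MeV; E_B/A = 8.785 MeV
⁵⁵Mn has the higher binding energy per nucleon, so it is the more tightly bound nucleus.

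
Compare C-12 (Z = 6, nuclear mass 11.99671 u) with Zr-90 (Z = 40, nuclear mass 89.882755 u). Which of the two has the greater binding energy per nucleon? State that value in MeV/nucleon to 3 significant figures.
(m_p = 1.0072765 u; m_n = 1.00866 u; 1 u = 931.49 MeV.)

Zr-90; 8.71 MeV/nucleon

C-12: Σm = 6(1.0072765) + 6(1.00866) = 12.0956190 u; Δm = 0.0989090 u; E_B = 92.133 MeV; E_B/A = 7.678 MeV
Zr-90: Σm = 40(1.0072765) + 50(1.00866) = 90.7240600 u; Δm = 0.8413050 u; E_B = 783.67 MeV; E_B/A = 8.707 MeV
Zr-90 has the higher binding energy per nucleon, so it is the more tightly bound nucleus.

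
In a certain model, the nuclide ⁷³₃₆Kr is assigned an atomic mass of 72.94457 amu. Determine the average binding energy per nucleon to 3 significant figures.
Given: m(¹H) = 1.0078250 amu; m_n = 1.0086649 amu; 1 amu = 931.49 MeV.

The nucleus contains 36 protons and 73 − 36 = 37 neutrons.
Total constituent mass: 36 × 1.0078250 + 37 × 1.0086649 = 73.6023013 amu
Mass defect Δm = 73.6023013 − 72.94457 = 0.6577313 amu
Binding energy = Δm·c² = 0.6577313 × 931.49 MeV/amu = 612.670 MeV
Per nucleon: 612.670 / 73 = 8.393 MeV

8.39 MeV/nucleon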